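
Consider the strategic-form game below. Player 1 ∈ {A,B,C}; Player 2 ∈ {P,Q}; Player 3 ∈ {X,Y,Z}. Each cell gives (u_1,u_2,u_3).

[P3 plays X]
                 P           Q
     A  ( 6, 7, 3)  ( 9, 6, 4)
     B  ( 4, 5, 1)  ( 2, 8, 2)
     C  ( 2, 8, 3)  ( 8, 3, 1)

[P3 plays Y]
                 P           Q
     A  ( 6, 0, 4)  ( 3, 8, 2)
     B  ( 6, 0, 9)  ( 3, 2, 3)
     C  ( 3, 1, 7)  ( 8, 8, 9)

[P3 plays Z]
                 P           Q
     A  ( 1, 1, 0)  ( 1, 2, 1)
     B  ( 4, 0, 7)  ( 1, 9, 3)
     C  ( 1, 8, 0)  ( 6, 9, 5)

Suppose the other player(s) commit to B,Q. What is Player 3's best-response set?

argmax u_3 = {Y,Z}

u_3(X vs B,Q) = 2
u_3(Y vs B,Q) = 3
u_3(Z vs B,Q) = 3
max payoff 3 at {Y,Z}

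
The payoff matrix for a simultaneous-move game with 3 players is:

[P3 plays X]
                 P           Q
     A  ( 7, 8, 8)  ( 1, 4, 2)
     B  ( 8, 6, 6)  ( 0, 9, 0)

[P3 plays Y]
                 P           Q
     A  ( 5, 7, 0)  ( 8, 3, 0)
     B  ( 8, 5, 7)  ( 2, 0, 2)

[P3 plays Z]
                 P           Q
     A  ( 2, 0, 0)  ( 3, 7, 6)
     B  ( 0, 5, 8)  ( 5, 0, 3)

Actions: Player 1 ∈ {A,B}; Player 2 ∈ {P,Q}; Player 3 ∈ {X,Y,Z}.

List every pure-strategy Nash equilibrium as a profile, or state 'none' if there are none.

No pure NE.

(A,P,X): not NE [P1→B gives 8>7]
(A,P,Y): not NE [P1→B gives 8>5; P3→X gives 8>0]
(A,P,Z): not NE [P2→Q gives 7>0; P3→X gives 8>0]
(A,Q,X): not NE [P2→P gives 8>4; P3→Z gives 6>2]
(A,Q,Y): not NE [P2→P gives 7>3; P3→Z gives 6>0]
(A,Q,Z): not NE [P1→B gives 5>3]
(B,P,X): not NE [P2→Q gives 9>6; P3→Z gives 8>6]
(B,P,Y): not NE [P3→Z gives 8>7]
(B,P,Z): not NE [P1→A gives 2>0]
(B,Q,X): not NE [P1→A gives 1>0; P3→Z gives 3>0]
(B,Q,Y): not NE [P1→A gives 8>2; P2→P gives 5>0; P3→Z gives 3>2]
(B,Q,Z): not NE [P2→P gives 5>0]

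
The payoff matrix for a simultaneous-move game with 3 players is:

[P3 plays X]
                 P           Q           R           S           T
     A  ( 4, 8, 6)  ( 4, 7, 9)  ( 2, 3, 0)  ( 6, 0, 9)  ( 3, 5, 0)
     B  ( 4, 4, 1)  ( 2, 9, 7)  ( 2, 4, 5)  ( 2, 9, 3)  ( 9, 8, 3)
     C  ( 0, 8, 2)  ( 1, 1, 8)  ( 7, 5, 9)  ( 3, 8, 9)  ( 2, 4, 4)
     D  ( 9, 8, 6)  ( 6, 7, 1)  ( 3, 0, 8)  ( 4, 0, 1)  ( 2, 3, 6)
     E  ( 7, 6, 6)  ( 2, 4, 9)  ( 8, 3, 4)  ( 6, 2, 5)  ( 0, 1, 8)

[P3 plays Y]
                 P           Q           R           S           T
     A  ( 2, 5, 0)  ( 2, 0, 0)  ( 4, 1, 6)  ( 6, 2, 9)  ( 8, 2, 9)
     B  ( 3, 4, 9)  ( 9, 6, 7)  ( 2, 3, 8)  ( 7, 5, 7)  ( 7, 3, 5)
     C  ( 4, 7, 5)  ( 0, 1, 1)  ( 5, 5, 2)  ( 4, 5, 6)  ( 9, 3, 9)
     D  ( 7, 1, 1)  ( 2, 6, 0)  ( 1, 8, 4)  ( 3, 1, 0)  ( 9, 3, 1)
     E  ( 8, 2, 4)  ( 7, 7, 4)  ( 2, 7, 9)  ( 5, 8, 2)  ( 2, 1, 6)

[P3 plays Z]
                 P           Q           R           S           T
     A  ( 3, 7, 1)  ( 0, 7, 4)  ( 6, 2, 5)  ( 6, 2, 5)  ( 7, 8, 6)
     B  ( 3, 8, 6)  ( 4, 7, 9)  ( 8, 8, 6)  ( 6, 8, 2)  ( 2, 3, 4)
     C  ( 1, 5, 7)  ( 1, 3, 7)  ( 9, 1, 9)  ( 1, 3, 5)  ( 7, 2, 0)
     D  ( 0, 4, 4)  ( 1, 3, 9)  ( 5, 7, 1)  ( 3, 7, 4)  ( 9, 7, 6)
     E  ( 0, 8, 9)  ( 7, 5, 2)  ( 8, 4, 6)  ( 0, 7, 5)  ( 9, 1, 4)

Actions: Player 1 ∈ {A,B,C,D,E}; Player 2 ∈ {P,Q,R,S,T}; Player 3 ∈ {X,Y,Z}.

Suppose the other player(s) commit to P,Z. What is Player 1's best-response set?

P1 best: {A,B}

u_1(A vs P,Z) = 3
u_1(B vs P,Z) = 3
u_1(C vs P,Z) = 1
u_1(D vs P,Z) = 0
u_1(E vs P,Z) = 0
max payoff 3 at {A,B}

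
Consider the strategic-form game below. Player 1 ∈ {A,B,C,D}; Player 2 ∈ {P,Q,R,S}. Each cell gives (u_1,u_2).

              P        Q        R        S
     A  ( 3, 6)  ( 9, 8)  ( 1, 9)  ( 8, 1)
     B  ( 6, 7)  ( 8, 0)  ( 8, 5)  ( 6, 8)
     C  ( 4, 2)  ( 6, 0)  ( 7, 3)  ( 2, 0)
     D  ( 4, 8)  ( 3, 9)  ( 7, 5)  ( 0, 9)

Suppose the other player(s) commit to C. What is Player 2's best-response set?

argmax u_2 = {R}

u_2(P vs C) = 2
u_2(Q vs C) = 0
u_2(R vs C) = 3
u_2(S vs C) = 0
max payoff 3 at {R}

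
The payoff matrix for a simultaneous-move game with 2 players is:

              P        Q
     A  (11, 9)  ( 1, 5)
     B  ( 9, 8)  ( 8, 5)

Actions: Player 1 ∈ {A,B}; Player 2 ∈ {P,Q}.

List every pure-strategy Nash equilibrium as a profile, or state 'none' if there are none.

(A,P): NE
(A,Q): not NE [P1→B gives 8>1; P2→P gives 9>5]
(B,P): not NE [P1→A gives 11>9]
(B,Q): not NE [P2→P gives 8>5]

PSNE = {(A,P)}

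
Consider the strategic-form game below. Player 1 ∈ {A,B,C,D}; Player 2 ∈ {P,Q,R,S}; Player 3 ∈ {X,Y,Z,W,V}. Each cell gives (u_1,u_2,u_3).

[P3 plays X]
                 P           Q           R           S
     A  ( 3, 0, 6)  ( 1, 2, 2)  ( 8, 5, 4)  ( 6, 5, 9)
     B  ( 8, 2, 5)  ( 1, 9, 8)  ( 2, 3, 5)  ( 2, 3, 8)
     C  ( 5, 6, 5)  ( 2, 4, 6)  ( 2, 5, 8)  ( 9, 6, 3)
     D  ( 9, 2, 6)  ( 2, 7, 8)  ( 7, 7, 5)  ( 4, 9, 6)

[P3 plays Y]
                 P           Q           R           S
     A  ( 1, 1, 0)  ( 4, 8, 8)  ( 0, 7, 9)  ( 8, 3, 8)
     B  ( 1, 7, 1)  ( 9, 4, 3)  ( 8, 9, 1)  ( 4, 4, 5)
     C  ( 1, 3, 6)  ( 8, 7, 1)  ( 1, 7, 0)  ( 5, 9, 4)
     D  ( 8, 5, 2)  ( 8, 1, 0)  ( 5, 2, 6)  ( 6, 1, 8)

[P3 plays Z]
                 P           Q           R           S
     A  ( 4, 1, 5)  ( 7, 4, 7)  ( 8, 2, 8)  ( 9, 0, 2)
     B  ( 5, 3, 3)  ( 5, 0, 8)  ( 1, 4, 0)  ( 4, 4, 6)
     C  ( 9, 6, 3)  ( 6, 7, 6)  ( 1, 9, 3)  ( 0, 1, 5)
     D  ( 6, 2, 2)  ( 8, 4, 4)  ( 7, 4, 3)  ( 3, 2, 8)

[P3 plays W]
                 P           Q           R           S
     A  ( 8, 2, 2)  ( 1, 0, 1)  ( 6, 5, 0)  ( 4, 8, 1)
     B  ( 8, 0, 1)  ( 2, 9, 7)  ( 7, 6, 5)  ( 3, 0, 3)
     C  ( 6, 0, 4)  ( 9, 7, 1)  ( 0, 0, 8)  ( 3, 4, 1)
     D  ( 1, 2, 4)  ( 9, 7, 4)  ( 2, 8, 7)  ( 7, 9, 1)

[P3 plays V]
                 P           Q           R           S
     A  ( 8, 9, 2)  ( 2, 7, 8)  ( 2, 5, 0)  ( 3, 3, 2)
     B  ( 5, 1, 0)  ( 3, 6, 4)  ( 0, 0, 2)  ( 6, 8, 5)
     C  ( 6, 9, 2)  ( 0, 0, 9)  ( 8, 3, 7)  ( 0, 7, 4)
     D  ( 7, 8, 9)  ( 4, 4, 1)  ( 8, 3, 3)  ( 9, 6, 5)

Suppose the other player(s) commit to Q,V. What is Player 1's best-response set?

u_1(A vs Q,V) = 2
u_1(B vs Q,V) = 3
u_1(C vs Q,V) = 0
u_1(D vs Q,V) = 4
max payoff 4 at {D}

argmax u_1 = {D}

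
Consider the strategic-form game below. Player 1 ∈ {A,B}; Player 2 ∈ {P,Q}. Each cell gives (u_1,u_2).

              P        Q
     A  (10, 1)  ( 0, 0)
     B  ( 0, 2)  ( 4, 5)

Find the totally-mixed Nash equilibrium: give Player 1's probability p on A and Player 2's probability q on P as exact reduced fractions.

P1 indiff ⇒ q·10+(1-q)·0 = q·0+(1-q)·4 ⇒ q(10) = (1-q)(4) ⇒ q = 2/7
P2 indiff ⇒ p·1+(1-p)·2 = p·0+(1-p)·5 ⇒ p(1) = (1-p)(3) ⇒ p = 3/4

p=3/4, q=2/7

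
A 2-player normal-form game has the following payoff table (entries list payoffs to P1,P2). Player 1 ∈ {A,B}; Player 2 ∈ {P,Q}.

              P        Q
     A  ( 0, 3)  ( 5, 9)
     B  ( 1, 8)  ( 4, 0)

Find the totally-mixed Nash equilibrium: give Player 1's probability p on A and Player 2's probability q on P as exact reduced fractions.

P1 indiff ⇒ q·0+(1-q)·5 = q·1+(1-q)·4 ⇒ q(-1) = (1-q)(-1) ⇒ q = 1/2
P2 indiff ⇒ p·3+(1-p)·8 = p·9+(1-p)·0 ⇒ p(-6) = (1-p)(-8) ⇒ p = 4/7

p=4/7, q=1/2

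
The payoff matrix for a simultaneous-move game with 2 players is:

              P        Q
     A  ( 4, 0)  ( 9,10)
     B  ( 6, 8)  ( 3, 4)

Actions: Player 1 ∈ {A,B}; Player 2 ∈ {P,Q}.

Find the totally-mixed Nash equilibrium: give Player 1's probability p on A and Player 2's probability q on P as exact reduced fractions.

P1 indiff ⇒ q·4+(1-q)·9 = q·6+(1-q)·3 ⇒ q(-2) = (1-q)(-6) ⇒ q = 3/4
P2 indiff ⇒ p·0+(1-p)·8 = p·10+(1-p)·4 ⇒ p(-10) = (1-p)(-4) ⇒ p = 2/7

P1 mixes 2/7 on A; P2 mixes 3/4 on P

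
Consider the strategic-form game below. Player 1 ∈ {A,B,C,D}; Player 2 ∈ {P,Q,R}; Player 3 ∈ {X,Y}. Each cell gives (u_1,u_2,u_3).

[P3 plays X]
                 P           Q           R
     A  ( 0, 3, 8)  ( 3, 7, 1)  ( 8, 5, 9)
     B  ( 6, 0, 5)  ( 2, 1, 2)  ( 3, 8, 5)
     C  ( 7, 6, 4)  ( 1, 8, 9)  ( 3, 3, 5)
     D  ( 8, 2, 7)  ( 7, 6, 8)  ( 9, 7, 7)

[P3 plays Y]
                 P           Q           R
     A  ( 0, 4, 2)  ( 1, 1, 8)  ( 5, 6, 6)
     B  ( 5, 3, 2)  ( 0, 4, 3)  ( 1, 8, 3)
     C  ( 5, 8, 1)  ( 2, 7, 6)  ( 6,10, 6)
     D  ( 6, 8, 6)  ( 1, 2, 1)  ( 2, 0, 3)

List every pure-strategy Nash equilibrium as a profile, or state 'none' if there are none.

(A,P,X): not NE [P1→D gives 8>0; P2→Q gives 7>3]
(A,P,Y): not NE [P1→D gives 6>0; P2→R gives 6>4; P3→X gives 8>2]
(A,Q,X): not NE [P1→D gives 7>3; P3→Y gives 8>1]
(A,Q,Y): not NE [P1→C gives 2>1; P2→R gives 6>1]
(A,R,X): not NE [P1→D gives 9>8; P2→Q gives 7>5]
(A,R,Y): not NE [P1→C gives 6>5; P3→X gives 9>6]
(B,P,X): not NE [P1→D gives 8>6; P2→R gives 8>0]
(B,P,Y): not NE [P1→D gives 6>5; P2→R gives 8>3; P3→X gives 5>2]
(B,Q,X): not NE [P1→D gives 7>2; P2→R gives 8>1; P3→Y gives 3>2]
(B,Q,Y): not NE [P1→C gives 2>0; P2→R gives 8>4]
(B,R,X): not NE [P1→D gives 9>3]
(B,R,Y): not NE [P1→C gives 6>1; P3→X gives 5>3]
(C,P,X): not NE [P1→D gives 8>7; P2→Q gives 8>6]
(C,P,Y): not NE [P1→D gives 6>5; P2→R gives 10>8; P3→X gives 4>1]
(C,Q,X): not NE [P1→D gives 7>1]
(C,Q,Y): not NE [P2→R gives 10>7; P3→X gives 9>6]
(C,R,X): not NE [P1→D gives 9>3; P2→Q gives 8>3; P3→Y gives 6>5]
(C,R,Y): NE
(D,P,X): not NE [P2→R gives 7>2]
(D,P,Y): not NE [P3→X gives 7>6]
(D,Q,X): not NE [P2→R gives 7>6]
(D,Q,Y): not NE [P1→C gives 2>1; P2→P gives 8>2; P3→X gives 8>1]
(D,R,X): NE
(D,R,Y): not NE [P1→C gives 6>2; P2→P gives 8>0; P3→X gives 7>3]

NE set: (C,R,Y), (D,R,X)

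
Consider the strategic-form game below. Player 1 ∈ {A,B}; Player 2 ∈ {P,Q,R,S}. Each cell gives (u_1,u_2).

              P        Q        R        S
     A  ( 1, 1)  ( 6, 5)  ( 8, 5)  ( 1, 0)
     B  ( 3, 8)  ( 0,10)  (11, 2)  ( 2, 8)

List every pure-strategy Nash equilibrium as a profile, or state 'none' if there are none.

PSNE = {(A,Q)}

(A,P): not NE [P1→B gives 3>1; P2→R gives 5>1]
(A,Q): NE
(A,R): not NE [P1→B gives 11>8]
(A,S): not NE [P1→B gives 2>1; P2→R gives 5>0]
(B,P): not NE [P2→Q gives 10>8]
(B,Q): not NE [P1→A gives 6>0]
(B,R): not NE [P2→Q gives 10>2]
(B,S): not NE [P2→Q gives 10>8]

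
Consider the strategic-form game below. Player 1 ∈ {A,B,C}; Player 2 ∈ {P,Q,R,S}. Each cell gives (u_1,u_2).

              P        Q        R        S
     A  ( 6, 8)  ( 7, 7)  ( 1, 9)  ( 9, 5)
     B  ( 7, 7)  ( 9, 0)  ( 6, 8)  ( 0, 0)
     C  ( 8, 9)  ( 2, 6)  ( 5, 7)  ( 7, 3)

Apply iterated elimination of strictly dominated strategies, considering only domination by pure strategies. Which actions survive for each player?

Survivors P1:{B,C} P2:{P,R}

P2 drop Q (P beats it: A:8>7 B:7>0 C:9>6)
P2 drop S (P beats it: A:8>5 B:7>0 C:9>3)
P1 drop A (B beats it: P:7>6 R:6>1)
P1→{B,C} P2→{P,R}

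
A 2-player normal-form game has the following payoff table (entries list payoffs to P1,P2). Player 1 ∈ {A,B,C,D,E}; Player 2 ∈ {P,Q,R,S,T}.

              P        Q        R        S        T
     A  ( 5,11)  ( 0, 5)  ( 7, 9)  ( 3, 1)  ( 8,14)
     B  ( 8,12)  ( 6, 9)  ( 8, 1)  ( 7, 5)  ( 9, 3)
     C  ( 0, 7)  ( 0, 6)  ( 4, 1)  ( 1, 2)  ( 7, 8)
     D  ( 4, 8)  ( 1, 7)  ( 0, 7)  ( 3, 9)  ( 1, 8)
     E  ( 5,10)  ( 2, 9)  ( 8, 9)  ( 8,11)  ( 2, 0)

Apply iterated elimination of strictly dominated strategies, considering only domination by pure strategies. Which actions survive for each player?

P1 drop A (B beats it: P:8>5 Q:6>0 R:8>7 S:7>3 T:9>8)
P1 drop C (B beats it: P:8>0 Q:6>0 R:8>4 S:7>1 T:9>7)
P1 drop D (B beats it: P:8>4 Q:6>1 R:8>0 S:7>3 T:9>1)
P2 drop Q (P beats it: B:12>9 E:10>9)
P2 drop R (P beats it: B:12>1 E:10>9)
P2 drop T (P beats it: B:12>3 E:10>0)
P1→{B,E} P2→{P,S}

IESDS → P1:{B,E} P2:{P,S}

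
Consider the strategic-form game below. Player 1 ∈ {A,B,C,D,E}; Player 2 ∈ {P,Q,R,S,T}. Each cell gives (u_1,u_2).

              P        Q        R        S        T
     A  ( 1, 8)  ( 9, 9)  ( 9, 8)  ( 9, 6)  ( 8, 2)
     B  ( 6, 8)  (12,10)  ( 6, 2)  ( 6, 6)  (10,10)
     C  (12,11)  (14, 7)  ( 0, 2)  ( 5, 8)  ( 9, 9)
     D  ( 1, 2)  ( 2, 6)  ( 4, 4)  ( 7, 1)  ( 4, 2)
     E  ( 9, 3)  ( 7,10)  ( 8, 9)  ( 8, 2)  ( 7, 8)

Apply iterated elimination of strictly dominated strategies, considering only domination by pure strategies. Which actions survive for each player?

Remaining: P1:{B,C} P2:{P,Q,T}

P1 drop D (E beats it: P:9>1 Q:7>2 R:8>4 S:8>7 T:7>4)
P2 drop R (Q beats it: A:9>8 B:10>2 C:7>2 E:10>9)
P2 drop S (P beats it: A:8>6 B:8>6 C:11>8 E:3>2)
P1 drop A (B beats it: P:6>1 Q:12>9 T:10>8)
P1 drop E (C beats it: P:12>9 Q:14>7 T:9>7)
P1→{B,C} P2→{P,Q,T}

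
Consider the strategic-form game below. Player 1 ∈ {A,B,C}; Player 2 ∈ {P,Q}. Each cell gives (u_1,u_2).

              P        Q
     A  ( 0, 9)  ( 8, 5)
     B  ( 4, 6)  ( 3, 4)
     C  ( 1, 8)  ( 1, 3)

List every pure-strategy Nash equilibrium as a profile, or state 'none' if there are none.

(A,P): not NE [P1→B gives 4>0]
(A,Q): not NE [P2→P gives 9>5]
(B,P): NE
(B,Q): not NE [P1→A gives 8>3; P2→P gives 6>4]
(C,P): not NE [P1→B gives 4>1]
(C,Q): not NE [P1→A gives 8>1; P2→P gives 8>3]

Nash profiles: (B,P)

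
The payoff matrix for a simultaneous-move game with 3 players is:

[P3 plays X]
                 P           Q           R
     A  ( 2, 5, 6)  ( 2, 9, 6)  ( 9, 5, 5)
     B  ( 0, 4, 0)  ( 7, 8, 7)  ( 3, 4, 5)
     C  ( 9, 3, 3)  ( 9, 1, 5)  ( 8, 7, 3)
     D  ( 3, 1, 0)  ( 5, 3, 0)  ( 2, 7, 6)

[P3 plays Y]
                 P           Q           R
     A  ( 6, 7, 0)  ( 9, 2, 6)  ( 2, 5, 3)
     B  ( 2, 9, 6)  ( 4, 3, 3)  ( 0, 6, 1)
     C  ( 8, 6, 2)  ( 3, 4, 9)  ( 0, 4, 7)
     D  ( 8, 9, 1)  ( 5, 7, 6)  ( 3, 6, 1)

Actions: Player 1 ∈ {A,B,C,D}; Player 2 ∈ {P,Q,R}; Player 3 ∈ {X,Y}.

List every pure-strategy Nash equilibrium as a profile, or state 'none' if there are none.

(A,P,X): not NE [P1→C gives 9>2; P2→Q gives 9>5]
(A,P,Y): not NE [P1→D gives 8>6; P3→X gives 6>0]
(A,Q,X): not NE [P1→C gives 9>2]
(A,Q,Y): not NE [P2→P gives 7>2]
(A,R,X): not NE [P2→Q gives 9>5]
(A,R,Y): not NE [P1→D gives 3>2; P2→P gives 7>5; P3→X gives 5>3]
(B,P,X): not NE [P1→C gives 9>0; P2→Q gives 8>4; P3→Y gives 6>0]
(B,P,Y): not NE [P1→D gives 8>2]
(B,Q,X): not NE [P1→C gives 9>7]
(B,Q,Y): not NE [P1→A gives 9>4; P2→P gives 9>3; P3→X gives 7>3]
(B,R,X): not NE [P1→A gives 9>3; P2→Q gives 8>4]
(B,R,Y): not NE [P1→D gives 3>0; P2→P gives 9>6; P3→X gives 5>1]
(C,P,X): not NE [P2→R gives 7>3]
(C,P,Y): not NE [P3→X gives 3>2]
(C,Q,X): not NE [P2→R gives 7>1; P3→Y gives 9>5]
(C,Q,Y): not NE [P1→A gives 9>3; P2→P gives 6>4]
(C,R,X): not NE [P1→A gives 9>8; P3→Y gives 7>3]
(C,R,Y): not NE [P1→D gives 3>0; P2→P gives 6>4]
(D,P,X): not NE [P1→C gives 9>3; P2→R gives 7>1; P3→Y gives 1>0]
(D,P,Y): NE
(D,Q,X): not NE [P1→C gives 9>5; P2→R gives 7>3; P3→Y gives 6>0]
(D,Q,Y): not NE [P1→A gives 9>5; P2→P gives 9>7]
(D,R,X): not NE [P1→A gives 9>2]
(D,R,Y): not NE [P2→P gives 9>6; P3→X gives 6>1]

Nash profiles: (D,P,Y)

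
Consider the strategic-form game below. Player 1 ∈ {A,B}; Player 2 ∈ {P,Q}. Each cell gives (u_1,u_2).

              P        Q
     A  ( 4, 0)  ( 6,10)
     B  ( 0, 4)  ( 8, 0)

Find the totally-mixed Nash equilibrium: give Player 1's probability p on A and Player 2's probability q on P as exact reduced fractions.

P1 indiff ⇒ q·4+(1-q)·6 = q·0+(1-q)·8 ⇒ q(4) = (1-q)(2) ⇒ q = 1/3
P2 indiff ⇒ p·0+(1-p)·4 = p·10+(1-p)·0 ⇒ p(-10) = (1-p)(-4) ⇒ p = 2/7

(p,q) = (2/7, 1/3)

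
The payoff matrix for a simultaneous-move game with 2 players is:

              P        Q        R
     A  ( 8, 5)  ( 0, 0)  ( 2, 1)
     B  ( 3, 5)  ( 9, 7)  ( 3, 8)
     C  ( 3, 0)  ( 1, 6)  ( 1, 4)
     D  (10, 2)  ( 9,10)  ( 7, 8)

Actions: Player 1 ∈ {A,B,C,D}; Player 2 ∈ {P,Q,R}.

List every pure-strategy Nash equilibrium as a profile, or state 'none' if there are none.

(A,P): not NE [P1→D gives 10>8]
(A,Q): not NE [P1→D gives 9>0; P2→P gives 5>0]
(A,R): not NE [P1→D gives 7>2; P2→P gives 5>1]
(B,P): not NE [P1→D gives 10>3; P2→R gives 8>5]
(B,Q): not NE [P2→R gives 8>7]
(B,R): not NE [P1→D gives 7>3]
(C,P): not NE [P1→D gives 10>3; P2→Q gives 6>0]
(C,Q): not NE [P1→D gives 9>1]
(C,R): not NE [P1→D gives 7>1; P2→Q gives 6>4]
(D,P): not NE [P2→Q gives 10>2]
(D,Q): NE
(D,R): not NE [P2→Q gives 10>8]

PSNE = {(D,Q)}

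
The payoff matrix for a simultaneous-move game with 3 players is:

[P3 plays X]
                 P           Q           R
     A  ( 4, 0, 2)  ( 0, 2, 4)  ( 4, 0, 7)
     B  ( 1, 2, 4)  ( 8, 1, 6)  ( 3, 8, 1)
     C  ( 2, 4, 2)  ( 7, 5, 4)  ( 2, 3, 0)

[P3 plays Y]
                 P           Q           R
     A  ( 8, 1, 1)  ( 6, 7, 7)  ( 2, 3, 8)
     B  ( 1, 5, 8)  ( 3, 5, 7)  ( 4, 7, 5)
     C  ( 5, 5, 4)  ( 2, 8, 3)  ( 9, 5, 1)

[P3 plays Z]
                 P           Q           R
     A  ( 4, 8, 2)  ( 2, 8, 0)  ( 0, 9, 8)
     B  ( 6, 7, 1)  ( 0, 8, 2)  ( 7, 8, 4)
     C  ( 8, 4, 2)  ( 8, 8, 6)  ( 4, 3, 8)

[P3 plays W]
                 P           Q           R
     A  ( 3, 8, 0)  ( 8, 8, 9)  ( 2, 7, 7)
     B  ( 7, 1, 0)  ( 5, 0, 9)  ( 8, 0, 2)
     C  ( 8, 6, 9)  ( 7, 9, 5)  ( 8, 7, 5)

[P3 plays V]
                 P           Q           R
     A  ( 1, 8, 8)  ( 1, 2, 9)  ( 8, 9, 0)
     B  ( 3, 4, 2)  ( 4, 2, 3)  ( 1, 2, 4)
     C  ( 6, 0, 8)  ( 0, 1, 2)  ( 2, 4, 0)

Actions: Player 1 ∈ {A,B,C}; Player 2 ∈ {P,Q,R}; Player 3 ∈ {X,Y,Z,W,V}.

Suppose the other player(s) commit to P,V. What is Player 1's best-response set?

u_1(A vs P,V) = 1
u_1(B vs P,V) = 3
u_1(C vs P,V) = 6
max payoff 6 at {C}

BR_1 = {C}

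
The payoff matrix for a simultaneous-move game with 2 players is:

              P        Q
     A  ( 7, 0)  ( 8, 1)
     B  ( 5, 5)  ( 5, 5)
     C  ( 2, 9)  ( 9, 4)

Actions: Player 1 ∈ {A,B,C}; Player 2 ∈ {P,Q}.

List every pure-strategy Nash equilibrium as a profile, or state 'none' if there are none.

(A,P): not NE [P2→Q gives 1>0]
(A,Q): not NE [P1→C gives 9>8]
(B,P): not NE [P1→A gives 7>5]
(B,Q): not NE [P1→C gives 9>5]
(C,P): not NE [P1→A gives 7>2]
(C,Q): not NE [P2→P gives 9>4]

Equilibria: none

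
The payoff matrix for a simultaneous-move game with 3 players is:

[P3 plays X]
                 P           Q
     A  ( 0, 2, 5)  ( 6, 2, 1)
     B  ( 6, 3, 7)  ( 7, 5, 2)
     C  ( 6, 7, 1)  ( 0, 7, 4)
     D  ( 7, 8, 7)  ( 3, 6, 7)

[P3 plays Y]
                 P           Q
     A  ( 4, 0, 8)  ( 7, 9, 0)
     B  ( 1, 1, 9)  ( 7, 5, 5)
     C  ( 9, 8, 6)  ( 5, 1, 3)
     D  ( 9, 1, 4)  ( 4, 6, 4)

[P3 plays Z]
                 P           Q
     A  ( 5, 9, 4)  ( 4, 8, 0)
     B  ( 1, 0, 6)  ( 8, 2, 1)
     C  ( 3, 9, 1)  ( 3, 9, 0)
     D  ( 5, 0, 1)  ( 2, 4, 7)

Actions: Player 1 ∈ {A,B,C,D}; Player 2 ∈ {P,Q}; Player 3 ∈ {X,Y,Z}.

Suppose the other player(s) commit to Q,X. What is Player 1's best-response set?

P1 best: {B}

u_1(A vs Q,X) = 6
u_1(B vs Q,X) = 7
u_1(C vs Q,X) = 0
u_1(D vs Q,X) = 3
max payoff 7 at {B}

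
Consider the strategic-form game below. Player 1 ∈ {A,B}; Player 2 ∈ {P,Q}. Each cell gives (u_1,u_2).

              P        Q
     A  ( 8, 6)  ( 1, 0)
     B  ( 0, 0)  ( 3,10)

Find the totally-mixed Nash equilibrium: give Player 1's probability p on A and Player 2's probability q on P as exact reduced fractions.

P1 indiff ⇒ q·8+(1-q)·1 = q·0+(1-q)·3 ⇒ q(8) = (1-q)(2) ⇒ q = 1/5
P2 indiff ⇒ p·6+(1-p)·0 = p·0+(1-p)·10 ⇒ p(6) = (1-p)(10) ⇒ p = 5/8

(p,q) = (5/8, 1/5)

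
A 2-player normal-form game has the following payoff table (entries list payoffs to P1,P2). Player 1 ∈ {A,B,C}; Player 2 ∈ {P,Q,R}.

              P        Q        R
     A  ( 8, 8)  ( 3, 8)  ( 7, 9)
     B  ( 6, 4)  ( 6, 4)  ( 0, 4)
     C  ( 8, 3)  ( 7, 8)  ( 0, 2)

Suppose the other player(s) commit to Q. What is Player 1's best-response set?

argmax u_1 = {C}

u_1(A vs Q) = 3
u_1(B vs Q) = 6
u_1(C vs Q) = 7
max payoff 7 at {C}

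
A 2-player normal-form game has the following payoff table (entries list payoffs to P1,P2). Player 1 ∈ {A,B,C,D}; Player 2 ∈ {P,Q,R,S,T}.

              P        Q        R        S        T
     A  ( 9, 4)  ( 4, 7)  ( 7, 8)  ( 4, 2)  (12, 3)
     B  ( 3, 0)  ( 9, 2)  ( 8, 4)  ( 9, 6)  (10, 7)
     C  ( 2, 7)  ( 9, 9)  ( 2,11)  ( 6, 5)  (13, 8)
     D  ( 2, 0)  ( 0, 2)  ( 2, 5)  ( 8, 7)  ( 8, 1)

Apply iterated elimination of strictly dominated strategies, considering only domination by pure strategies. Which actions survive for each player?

Remaining: P1:{A,B,C} P2:{R,T}

P1 drop D (B beats it: P:3>2 Q:9>0 R:8>2 S:9>8 T:10>8)
P2 drop P (Q beats it: A:7>4 B:2>0 C:9>7)
P2 drop Q (R beats it: A:8>7 B:4>2 C:11>9)
P2 drop S (T beats it: A:3>2 B:7>6 C:8>5)
P1→{A,B,C} P2→{R,T}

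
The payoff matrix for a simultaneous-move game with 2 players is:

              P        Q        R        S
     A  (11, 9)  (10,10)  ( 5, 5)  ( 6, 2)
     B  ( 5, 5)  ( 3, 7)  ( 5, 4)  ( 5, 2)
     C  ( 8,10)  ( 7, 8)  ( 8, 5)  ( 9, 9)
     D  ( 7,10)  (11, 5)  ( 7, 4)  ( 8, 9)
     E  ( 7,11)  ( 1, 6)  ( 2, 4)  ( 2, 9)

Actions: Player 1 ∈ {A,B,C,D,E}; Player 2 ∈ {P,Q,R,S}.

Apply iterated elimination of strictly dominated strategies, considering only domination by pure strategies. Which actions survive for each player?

IESDS → P1:{A,D} P2:{P,Q}

P1 drop B (C beats it: P:8>5 Q:7>3 R:8>5 S:9>5)
P1 drop E (A beats it: P:11>7 Q:10>1 R:5>2 S:6>2)
P2 drop R (P beats it: A:9>5 C:10>5 D:10>4)
P2 drop S (P beats it: A:9>2 C:10>9 D:10>9)
P1 drop C (A beats it: P:11>8 Q:10>7)
P1→{A,D} P2→{P,Q}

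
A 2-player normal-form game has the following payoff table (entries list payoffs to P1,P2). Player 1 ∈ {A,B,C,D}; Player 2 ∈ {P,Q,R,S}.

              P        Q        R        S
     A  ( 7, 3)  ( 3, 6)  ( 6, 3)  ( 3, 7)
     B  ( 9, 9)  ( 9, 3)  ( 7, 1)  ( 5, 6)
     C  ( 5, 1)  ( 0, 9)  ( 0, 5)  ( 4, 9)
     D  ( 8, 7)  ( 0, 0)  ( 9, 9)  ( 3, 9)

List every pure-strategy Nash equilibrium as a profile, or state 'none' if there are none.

PSNE = {(B,P), (D,R)}

(A,P): not NE [P1→B gives 9>7; P2→S gives 7>3]
(A,Q): not NE [P1→B gives 9>3; P2→S gives 7>6]
(A,R): not NE [P1→D gives 9>6; P2→S gives 7>3]
(A,S): not NE [P1→B gives 5>3]
(B,P): NE
(B,Q): not NE [P2→P gives 9>3]
(B,R): not NE [P1→D gives 9>7; P2→P gives 9>1]
(B,S): not NE [P2→P gives 9>6]
(C,P): not NE [P1→B gives 9>5; P2→S gives 9>1]
(C,Q): not NE [P1→B gives 9>0]
(C,R): not NE [P1→D gives 9>0; P2→S gives 9>5]
(C,S): not NE [P1→B gives 5>4]
(D,P): not NE [P1→B gives 9>8; P2→S gives 9>7]
(D,Q): not NE [P1→B gives 9>0; P2→S gives 9>0]
(D,R): NE
(D,S): not NE [P1→B gives 5>3]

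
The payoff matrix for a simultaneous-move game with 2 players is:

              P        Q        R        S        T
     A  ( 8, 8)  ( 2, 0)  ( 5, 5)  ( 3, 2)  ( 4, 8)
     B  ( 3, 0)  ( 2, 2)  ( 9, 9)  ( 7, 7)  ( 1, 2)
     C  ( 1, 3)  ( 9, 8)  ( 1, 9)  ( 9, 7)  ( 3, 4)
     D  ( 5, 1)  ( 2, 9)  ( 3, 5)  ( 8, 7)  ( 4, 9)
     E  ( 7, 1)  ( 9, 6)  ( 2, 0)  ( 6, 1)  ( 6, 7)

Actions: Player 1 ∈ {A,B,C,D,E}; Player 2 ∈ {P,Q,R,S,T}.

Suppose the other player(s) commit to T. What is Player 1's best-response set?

BR_1 = {E}

u_1(A vs T) = 4
u_1(B vs T) = 1
u_1(C vs T) = 3
u_1(D vs T) = 4
u_1(E vs T) = 6
max payoff 6 at {E}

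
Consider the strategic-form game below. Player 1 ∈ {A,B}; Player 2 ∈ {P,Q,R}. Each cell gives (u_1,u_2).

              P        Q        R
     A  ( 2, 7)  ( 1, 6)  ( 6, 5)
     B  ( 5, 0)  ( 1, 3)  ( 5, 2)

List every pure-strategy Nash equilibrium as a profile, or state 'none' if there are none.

(A,P): not NE [P1→B gives 5>2]
(A,Q): not NE [P2→P gives 7>6]
(A,R): not NE [P2→P gives 7>5]
(B,P): not NE [P2→Q gives 3>0]
(B,Q): NE
(B,R): not NE [P1→A gives 6>5; P2→Q gives 3>2]

PSNE = {(B,Q)}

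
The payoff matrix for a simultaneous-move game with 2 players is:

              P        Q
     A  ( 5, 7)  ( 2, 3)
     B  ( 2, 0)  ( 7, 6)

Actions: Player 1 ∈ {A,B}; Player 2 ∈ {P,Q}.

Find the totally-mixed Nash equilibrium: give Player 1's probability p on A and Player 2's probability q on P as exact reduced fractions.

P1 indiff ⇒ q·5+(1-q)·2 = q·2+(1-q)·7 ⇒ q(3) = (1-q)(5) ⇒ q = 5/8
P2 indiff ⇒ p·7+(1-p)·0 = p·3+(1-p)·6 ⇒ p(4) = (1-p)(6) ⇒ p = 3/5

p=3/5, q=5/8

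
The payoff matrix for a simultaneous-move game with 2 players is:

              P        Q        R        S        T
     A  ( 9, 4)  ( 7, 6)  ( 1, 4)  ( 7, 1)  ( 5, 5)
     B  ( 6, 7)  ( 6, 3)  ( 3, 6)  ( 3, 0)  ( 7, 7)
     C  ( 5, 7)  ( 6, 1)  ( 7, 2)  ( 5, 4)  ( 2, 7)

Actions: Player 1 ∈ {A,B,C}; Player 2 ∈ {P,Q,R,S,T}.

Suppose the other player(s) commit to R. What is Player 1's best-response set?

P1 best: {C}

u_1(A vs R) = 1
u_1(B vs R) = 3
u_1(C vs R) = 7
max payoff 7 at {C}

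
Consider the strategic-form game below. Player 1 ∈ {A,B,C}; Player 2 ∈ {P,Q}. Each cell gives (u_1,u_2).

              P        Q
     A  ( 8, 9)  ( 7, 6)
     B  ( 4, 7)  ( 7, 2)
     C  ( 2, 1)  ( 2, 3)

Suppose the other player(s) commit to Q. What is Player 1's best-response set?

P1 best: {A,B}

u_1(A vs Q) = 7
u_1(B vs Q) = 7
u_1(C vs Q) = 2
max payoff 7 at {A,B}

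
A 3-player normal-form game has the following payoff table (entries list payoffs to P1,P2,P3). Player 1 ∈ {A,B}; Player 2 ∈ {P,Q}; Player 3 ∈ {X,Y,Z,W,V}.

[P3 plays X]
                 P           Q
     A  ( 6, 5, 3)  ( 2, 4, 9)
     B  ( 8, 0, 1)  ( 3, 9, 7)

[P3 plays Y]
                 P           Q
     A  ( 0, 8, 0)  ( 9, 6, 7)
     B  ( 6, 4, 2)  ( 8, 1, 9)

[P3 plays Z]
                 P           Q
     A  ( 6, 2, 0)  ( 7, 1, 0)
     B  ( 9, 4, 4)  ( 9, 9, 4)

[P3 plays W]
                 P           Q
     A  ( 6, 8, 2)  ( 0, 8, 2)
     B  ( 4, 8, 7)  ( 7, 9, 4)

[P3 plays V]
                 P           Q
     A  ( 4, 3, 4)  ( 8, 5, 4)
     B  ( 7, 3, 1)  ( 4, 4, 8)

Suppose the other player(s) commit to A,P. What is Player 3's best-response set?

u_3(X vs A,P) = 3
u_3(Y vs A,P) = 0
u_3(Z vs A,P) = 0
u_3(W vs A,P) = 2
u_3(V vs A,P) = 4
max payoff 4 at {V}

P3 best: {V}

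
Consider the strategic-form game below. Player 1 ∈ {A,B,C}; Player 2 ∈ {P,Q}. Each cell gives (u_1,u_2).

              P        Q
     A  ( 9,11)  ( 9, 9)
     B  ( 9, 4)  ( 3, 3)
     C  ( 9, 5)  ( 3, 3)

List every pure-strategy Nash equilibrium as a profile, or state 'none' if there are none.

(A,P): NE
(A,Q): not NE [P2→P gives 11>9]
(B,P): NE
(B,Q): not NE [P1→A gives 9>3; P2→P gives 4>3]
(C,P): NE
(C,Q): not NE [P1→A gives 9>3; P2→P gives 5>3]

PSNE = {(A,P), (B,P), (C,P)}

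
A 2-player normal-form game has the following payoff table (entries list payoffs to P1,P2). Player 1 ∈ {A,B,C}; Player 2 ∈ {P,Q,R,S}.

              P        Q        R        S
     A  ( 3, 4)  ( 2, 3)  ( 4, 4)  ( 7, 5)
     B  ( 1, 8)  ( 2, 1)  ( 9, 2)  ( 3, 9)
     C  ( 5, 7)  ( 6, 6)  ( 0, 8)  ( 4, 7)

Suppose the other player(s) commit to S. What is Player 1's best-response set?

BR_1 = {A}

u_1(A vs S) = 7
u_1(B vs S) = 3
u_1(C vs S) = 4
max payoff 7 at {A}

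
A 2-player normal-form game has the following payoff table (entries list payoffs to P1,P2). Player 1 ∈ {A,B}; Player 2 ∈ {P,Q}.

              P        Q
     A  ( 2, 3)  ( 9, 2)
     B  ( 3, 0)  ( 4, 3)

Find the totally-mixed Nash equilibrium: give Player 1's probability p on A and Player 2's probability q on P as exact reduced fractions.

P1 indiff ⇒ q·2+(1-q)·9 = q·3+(1-q)·4 ⇒ q(-1) = (1-q)(-5) ⇒ q = 5/6
P2 indiff ⇒ p·3+(1-p)·0 = p·2+(1-p)·3 ⇒ p(1) = (1-p)(3) ⇒ p = 3/4

p=3/4, q=5/6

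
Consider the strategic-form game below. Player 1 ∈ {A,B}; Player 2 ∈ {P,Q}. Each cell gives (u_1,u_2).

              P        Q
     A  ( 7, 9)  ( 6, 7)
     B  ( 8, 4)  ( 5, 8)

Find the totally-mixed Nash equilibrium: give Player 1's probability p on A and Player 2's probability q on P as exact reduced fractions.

P1 mixes 2/3 on A; P2 mixes 1/2 on P

P1 indiff ⇒ q·7+(1-q)·6 = q·8+(1-q)·5 ⇒ q(-1) = (1-q)(-1) ⇒ q = 1/2
P2 indiff ⇒ p·9+(1-p)·4 = p·7+(1-p)·8 ⇒ p(2) = (1-p)(4) ⇒ p = 2/3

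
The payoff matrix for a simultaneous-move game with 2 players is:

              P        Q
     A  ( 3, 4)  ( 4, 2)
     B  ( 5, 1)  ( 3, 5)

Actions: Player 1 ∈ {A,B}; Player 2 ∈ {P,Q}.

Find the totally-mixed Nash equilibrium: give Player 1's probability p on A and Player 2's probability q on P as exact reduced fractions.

P1 indiff ⇒ q·3+(1-q)·4 = q·5+(1-q)·3 ⇒ q(-2) = (1-q)(-1) ⇒ q = 1/3
P2 indiff ⇒ p·4+(1-p)·1 = p·2+(1-p)·5 ⇒ p(2) = (1-p)(4) ⇒ p = 2/3

P1 mixes 2/3 on A; P2 mixes 1/3 on P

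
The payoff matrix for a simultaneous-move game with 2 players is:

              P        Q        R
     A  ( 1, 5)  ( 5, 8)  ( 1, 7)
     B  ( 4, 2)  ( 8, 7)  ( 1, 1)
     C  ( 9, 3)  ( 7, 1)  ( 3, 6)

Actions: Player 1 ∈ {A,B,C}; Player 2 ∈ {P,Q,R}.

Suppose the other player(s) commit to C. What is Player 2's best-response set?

u_2(P vs C) = 3
u_2(Q vs C) = 1
u_2(R vs C) = 6
max payoff 6 at {R}

argmax u_2 = {R}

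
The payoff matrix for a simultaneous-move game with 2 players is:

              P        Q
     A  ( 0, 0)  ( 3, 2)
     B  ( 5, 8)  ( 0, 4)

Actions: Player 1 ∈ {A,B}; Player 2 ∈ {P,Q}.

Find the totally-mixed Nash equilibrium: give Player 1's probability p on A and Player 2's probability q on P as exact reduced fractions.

(p,q) = (2/3, 3/8)

P1 indiff ⇒ q·0+(1-q)·3 = q·5+(1-q)·0 ⇒ q(-5) = (1-q)(-3) ⇒ q = 3/8
P2 indiff ⇒ p·0+(1-p)·8 = p·2+(1-p)·4 ⇒ p(-2) = (1-p)(-4) ⇒ p = 2/3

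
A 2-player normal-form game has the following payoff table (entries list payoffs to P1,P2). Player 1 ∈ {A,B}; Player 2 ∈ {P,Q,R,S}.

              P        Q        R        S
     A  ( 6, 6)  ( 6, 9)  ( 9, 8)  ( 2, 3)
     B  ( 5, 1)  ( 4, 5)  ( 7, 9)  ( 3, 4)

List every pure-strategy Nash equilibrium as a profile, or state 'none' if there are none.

(A,P): not NE [P2→Q gives 9>6]
(A,Q): NE
(A,R): not NE [P2→Q gives 9>8]
(A,S): not NE [P1→B gives 3>2; P2→Q gives 9>3]
(B,P): not NE [P1→A gives 6>5; P2→R gives 9>1]
(B,Q): not NE [P1→A gives 6>4; P2→R gives 9>5]
(B,R): not NE [P1→A gives 9>7]
(B,S): not NE [P2→R gives 9>4]

Nash profiles: (A,Q)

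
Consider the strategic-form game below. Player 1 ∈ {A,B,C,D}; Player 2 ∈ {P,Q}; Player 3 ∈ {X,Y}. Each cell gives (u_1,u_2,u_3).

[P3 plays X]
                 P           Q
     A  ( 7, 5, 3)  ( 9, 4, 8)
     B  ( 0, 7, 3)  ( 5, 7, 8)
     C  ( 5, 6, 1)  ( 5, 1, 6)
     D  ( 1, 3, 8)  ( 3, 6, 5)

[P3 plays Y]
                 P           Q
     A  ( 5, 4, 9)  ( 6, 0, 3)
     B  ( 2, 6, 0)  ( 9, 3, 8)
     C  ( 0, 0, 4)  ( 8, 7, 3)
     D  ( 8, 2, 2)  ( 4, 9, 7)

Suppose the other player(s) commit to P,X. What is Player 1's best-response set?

P1 best: {A}

u_1(A vs P,X) = 7
u_1(B vs P,X) = 0
u_1(C vs P,X) = 5
u_1(D vs P,X) = 1
max payoff 7 at {A}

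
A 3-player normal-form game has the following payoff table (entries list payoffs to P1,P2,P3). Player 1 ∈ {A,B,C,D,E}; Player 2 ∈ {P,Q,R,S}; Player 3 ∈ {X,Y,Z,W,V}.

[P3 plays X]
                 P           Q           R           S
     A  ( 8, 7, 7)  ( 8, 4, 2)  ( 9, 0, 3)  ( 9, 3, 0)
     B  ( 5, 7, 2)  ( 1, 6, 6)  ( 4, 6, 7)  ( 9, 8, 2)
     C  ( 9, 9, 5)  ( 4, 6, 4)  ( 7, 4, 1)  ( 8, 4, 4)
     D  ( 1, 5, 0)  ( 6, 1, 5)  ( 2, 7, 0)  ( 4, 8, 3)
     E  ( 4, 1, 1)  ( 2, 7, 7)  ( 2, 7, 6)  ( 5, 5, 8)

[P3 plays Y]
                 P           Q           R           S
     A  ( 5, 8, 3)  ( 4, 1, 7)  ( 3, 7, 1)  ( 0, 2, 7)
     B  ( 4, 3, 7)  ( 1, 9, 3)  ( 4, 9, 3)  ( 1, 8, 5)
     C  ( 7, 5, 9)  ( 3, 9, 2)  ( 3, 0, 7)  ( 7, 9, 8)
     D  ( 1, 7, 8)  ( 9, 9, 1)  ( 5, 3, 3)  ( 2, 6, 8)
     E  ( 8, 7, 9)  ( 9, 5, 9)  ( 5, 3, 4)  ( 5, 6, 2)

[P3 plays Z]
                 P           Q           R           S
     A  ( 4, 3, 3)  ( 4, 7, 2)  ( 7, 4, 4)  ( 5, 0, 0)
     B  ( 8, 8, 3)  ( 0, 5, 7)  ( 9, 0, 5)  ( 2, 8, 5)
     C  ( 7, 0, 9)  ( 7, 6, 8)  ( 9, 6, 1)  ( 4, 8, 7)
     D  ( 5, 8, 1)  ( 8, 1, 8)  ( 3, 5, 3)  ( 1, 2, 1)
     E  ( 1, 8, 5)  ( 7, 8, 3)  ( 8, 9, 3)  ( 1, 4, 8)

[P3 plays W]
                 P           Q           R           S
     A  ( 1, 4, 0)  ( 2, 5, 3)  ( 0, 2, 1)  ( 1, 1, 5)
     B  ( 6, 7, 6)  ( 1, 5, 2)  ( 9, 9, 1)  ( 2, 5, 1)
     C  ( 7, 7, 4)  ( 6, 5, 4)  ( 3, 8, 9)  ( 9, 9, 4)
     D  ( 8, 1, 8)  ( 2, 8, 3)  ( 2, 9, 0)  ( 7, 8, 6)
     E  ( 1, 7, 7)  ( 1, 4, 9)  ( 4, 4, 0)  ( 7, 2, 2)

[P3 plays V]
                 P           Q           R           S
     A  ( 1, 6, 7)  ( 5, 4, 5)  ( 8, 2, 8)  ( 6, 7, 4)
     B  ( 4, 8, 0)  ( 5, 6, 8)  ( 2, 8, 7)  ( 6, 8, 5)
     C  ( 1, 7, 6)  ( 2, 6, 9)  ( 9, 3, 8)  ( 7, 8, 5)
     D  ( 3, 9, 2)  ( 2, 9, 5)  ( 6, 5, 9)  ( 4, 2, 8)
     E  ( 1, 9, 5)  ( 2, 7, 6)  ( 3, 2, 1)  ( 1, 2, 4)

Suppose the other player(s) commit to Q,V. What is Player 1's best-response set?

u_1(A vs Q,V) = 5
u_1(B vs Q,V) = 5
u_1(C vs Q,V) = 2
u_1(D vs Q,V) = 2
u_1(E vs Q,V) = 2
max payoff 5 at {A,B}

P1 best: {A,B}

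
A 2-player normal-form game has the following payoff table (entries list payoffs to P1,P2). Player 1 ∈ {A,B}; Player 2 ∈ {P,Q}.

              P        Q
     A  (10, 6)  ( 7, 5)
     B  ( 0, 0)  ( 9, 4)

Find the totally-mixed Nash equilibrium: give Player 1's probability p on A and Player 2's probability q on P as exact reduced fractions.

p=4/5, q=1/6

P1 indiff ⇒ q·10+(1-q)·7 = q·0+(1-q)·9 ⇒ q(10) = (1-q)(2) ⇒ q = 1/6
P2 indiff ⇒ p·6+(1-p)·0 = p·5+(1-p)·4 ⇒ p(1) = (1-p)(4) ⇒ p = 4/5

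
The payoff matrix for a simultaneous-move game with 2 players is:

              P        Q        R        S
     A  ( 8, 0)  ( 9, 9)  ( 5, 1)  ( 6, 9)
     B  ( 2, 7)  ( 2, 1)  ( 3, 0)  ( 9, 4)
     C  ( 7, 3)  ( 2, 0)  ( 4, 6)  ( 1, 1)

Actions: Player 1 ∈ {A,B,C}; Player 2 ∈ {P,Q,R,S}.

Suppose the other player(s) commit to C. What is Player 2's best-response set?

u_2(P vs C) = 3
u_2(Q vs C) = 0
u_2(R vs C) = 6
u_2(S vs C) = 1
max payoff 6 at {R}

BR_2 = {R}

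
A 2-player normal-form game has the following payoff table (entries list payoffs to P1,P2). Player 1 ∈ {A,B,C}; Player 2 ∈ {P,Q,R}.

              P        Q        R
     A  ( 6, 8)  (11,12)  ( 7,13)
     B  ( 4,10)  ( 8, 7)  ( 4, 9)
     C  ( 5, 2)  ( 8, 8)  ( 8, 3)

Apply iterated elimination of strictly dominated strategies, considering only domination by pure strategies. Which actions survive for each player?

P1 drop B (A beats it: P:6>4 Q:11>8 R:7>4)
P2 drop P (Q beats it: A:12>8 C:8>2)
P1→{A,C} P2→{Q,R}

Remaining: P1:{A,C} P2:{Q,R}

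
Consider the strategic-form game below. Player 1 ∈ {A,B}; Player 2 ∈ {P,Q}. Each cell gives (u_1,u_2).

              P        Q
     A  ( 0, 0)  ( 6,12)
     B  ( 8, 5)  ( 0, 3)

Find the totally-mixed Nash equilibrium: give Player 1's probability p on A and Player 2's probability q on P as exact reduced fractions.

P1 indiff ⇒ q·0+(1-q)·6 = q·8+(1-q)·0 ⇒ q(-8) = (1-q)(-6) ⇒ q = 3/7
P2 indiff ⇒ p·0+(1-p)·5 = p·12+(1-p)·3 ⇒ p(-12) = (1-p)(-2) ⇒ p = 1/7

p=1/7, q=3/7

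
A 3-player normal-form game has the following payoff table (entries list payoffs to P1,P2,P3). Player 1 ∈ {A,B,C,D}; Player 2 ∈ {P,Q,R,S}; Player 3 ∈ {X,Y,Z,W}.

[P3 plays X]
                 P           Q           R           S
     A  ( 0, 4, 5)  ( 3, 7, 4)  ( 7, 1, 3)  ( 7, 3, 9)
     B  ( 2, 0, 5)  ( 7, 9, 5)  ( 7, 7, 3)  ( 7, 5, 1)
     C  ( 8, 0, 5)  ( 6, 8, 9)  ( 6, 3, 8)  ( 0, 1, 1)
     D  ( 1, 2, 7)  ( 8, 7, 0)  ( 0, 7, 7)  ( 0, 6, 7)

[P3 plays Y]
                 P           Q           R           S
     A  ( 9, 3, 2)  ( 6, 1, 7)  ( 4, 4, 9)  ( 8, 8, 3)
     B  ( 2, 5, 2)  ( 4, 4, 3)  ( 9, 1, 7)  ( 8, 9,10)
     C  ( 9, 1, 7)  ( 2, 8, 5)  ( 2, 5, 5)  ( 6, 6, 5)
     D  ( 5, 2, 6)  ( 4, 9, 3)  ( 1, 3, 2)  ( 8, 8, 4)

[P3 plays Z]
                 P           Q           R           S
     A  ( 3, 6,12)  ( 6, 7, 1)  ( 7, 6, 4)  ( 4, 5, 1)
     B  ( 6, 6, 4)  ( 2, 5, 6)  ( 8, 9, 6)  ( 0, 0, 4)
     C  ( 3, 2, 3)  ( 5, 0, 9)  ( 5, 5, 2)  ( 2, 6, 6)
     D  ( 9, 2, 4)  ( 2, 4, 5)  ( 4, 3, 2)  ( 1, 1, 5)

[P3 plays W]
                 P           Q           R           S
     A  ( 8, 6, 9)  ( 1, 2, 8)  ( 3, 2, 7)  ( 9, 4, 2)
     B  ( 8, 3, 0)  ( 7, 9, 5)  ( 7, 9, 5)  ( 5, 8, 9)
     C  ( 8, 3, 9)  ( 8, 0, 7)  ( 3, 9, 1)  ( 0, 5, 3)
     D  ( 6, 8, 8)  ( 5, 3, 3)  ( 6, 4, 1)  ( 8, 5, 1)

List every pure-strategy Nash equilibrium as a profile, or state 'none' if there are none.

NE set: (B,S,Y)

(A,P,X): not NE [P1→C gives 8>0; P2→Q gives 7>4; P3→Z gives 12>5]
(A,P,Y): not NE [P2→S gives 8>3; P3→Z gives 12>2]
(A,P,Z): not NE [P1→D gives 9>3; P2→Q gives 7>6]
(A,P,W): not NE [P3→Z gives 12>9]
(A,Q,X): not NE [P1→D gives 8>3; P3→W gives 8>4]
(A,Q,Y): not NE [P2→S gives 8>1; P3→W gives 8>7]
(A,Q,Z): not NE [P3→W gives 8>1]
(A,Q,W): not NE [P1→C gives 8>1; P2→P gives 6>2]
(A,R,X): not NE [P2→Q gives 7>1; P3→Y gives 9>3]
(A,R,Y): not NE [P1→B gives 9>4; P2→S gives 8>4]
(A,R,Z): not NE [P1→B gives 8>7; P2→Q gives 7>6; P3→Y gives 9>4]
(A,R,W): not NE [P1→B gives 7>3; P2→P gives 6>2; P3→Y gives 9>7]
(A,S,X): not NE [P2→Q gives 7>3]
(A,S,Y): not NE [P3→X gives 9>3]
(A,S,Z): not NE [P2→Q gives 7>5; P3→X gives 9>1]
(A,S,W): not NE [P2→P gives 6>4; P3→X gives 9>2]
(B,P,X): not NE [P1→C gives 8>2; P2→Q gives 9>0]
(B,P,Y): not NE [P1→C gives 9>2; P2→S gives 9>5; P3→X gives 5>2]
(B,P,Z): not NE [P1→D gives 9>6; P2→R gives 9>6; P3→X gives 5>4]
(B,P,W): not NE [P2→R gives 9>3; P3→X gives 5>0]
(B,Q,X): not NE [P1→D gives 8>7; P3→Z gives 6>5]
(B,Q,Y): not NE [P1→A gives 6>4; P2→S gives 9>4; P3→Z gives 6>3]
(B,Q,Z): not NE [P1→A gives 6>2; P2→R gives 9>5]
(B,Q,W): not NE [P1→C gives 8>7; P3→Z gives 6>5]
(B,R,X): not NE [P2→Q gives 9>7; P3→Y gives 7>3]
(B,R,Y): not NE [P2→S gives 9>1]
(B,R,Z): not NE [P3→Y gives 7>6]
(B,R,W): not NE [P3→Y gives 7>5]
(B,S,X): not NE [P2→Q gives 9>5; P3→Y gives 10>1]
(B,S,Y): NE
(B,S,Z): not NE [P1→A gives 4>0; P2→R gives 9>0; P3→Y gives 10>4]
(B,S,W): not NE [P1→A gives 9>5; P2→R gives 9>8; P3→Y gives 10>9]
(C,P,X): not NE [P2→Q gives 8>0; P3→W gives 9>5]
(C,P,Y): not NE [P2→Q gives 8>1; P3→W gives 9>7]
(C,P,Z): not NE [P1→D gives 9>3; P2→S gives 6>2; P3→W gives 9>3]
(C,P,W): not NE [P2→R gives 9>3]
(C,Q,X): not NE [P1→D gives 8>6]
(C,Q,Y): not NE [P1→A gives 6>2; P3→Z gives 9>5]
(C,Q,Z): not NE [P1→A gives 6>5; P2→S gives 6>0]
(C,Q,W): not NE [P2→R gives 9>0; P3→Z gives 9>7]
(C,R,X): not NE [P1→B gives 7>6; P2→Q gives 8>3]
(C,R,Y): not NE [P1→B gives 9>2; P2→Q gives 8>5; P3→X gives 8>5]
(C,R,Z): not NE [P1→B gives 8>5; P2→S gives 6>5; P3→X gives 8>2]
(C,R,W): not NE [P1→B gives 7>3; P3→X gives 8>1]
(C,S,X): not NE [P1→B gives 7>0; P2→Q gives 8>1; P3→Z gives 6>1]
(C,S,Y): not NE [P1→D gives 8>6; P2→Q gives 8>6; P3→Z gives 6>5]
(C,S,Z): not NE [P1→A gives 4>2]
(C,S,W): not NE [P1→A gives 9>0; P2→R gives 9>5; P3→Z gives 6>3]
(D,P,X): not NE [P1→C gives 8>1; P2→R gives 7>2; P3→W gives 8>7]
(D,P,Y): not NE [P1→C gives 9>5; P2→Q gives 9>2; P3→W gives 8>6]
(D,P,Z): not NE [P2→Q gives 4>2; P3→W gives 8>4]
(D,P,W): not NE [P1→C gives 8>6]
(D,Q,X): not NE [P3→Z gives 5>0]
(D,Q,Y): not NE [P1→A gives 6>4; P3→Z gives 5>3]
(D,Q,Z): not NE [P1→A gives 6>2]
(D,Q,W): not NE [P1→C gives 8>5; P2→P gives 8>3; P3→Z gives 5>3]
(D,R,X): not NE [P1→B gives 7>0]
(D,R,Y): not NE [P1→B gives 9>1; P2→Q gives 9>3; P3→X gives 7>2]
(D,R,Z): not NE [P1→B gives 8>4; P2→Q gives 4>3; P3→X gives 7>2]
(D,R,W): not NE [P1→B gives 7>6; P2→P gives 8>4; P3→X gives 7>1]
(D,S,X): not NE [P1→B gives 7>0; P2→R gives 7>6]
(D,S,Y): not NE [P2→Q gives 9>8; P3→X gives 7>4]
(D,S,Z): not NE [P1→A gives 4>1; P2→Q gives 4>1; P3→X gives 7>5]
(D,S,W): not NE [P1→A gives 9>8; P2→P gives 8>5; P3→X gives 7>1]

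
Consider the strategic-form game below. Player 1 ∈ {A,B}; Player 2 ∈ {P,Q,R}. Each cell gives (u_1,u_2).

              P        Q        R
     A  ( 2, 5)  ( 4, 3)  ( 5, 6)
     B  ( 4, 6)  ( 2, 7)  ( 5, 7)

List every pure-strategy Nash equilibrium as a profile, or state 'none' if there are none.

PSNE = {(A,R), (B,R)}

(A,P): not NE [P1→B gives 4>2; P2→R gives 6>5]
(A,Q): not NE [P2→R gives 6>3]
(A,R): NE
(B,P): not NE [P2→R gives 7>6]
(B,Q): not NE [P1→A gives 4>2]
(B,R): NE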